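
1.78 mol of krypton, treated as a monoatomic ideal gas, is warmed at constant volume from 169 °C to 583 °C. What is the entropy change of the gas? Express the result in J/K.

In kelvin: T₁ = 442.15 K, T₂ = 856.15 K. At constant volume, ΔS = nC_V ln(T₂/T₁) with C_V = 3R/2 = 12.47 J mol⁻¹ K⁻¹.
ΔS = 1.78 × 12.47 × ln(856.15/442.15) = 14.7 J/K.

ΔS = 14.7 J/K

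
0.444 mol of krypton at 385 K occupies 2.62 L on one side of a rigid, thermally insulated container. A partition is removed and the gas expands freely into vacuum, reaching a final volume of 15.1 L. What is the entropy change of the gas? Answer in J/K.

ΔS_gas = 6.47 J/K

For an ideal gas in free expansion Q = 0 and W = 0, so T is unchanged.
Entropy is a state function; using a reversible isothermal path, ΔS_gas = nR ln(V₂/V₁) = 0.444 × 8.314 × ln(15.1/2.62) = 6.47 J/K.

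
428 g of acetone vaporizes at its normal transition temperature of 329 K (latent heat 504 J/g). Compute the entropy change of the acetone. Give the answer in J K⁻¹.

Heat absorbed by the substance: Q = mL = 428 × 504 = 215712 J.
At constant T, ΔS = Q_rev/T = 215712 / 329 = 656 J/K.

ΔS = 656 J/K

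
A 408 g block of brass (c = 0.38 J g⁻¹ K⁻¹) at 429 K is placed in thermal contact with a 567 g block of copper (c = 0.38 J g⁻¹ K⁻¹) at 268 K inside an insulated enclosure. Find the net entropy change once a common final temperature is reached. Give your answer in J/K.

ΔS_total = 10.1 J/K

Energy balance: T_f = (m₁c₁T₁ + m₂c₂T₂)/(m₁c₁ + m₂c₂) = 335.37 K.
ΔS₁ = m₁c₁ ln(T_f/T₁) = 155.04 × ln(335.37/429) = -38.17 J/K.
ΔS₂ = m₂c₂ ln(T_f/T₂) = 215.46 × ln(335.37/268) = 48.32 J/K.
ΔS_total = -38.17 + 48.32 = 10.1 J/K.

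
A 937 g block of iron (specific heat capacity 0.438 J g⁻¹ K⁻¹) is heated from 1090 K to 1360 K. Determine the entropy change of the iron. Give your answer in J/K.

ΔS = ∫dQ_rev/T = m c ln(T₂/T₁) = 937 × 0.438 × ln(1360/1090) = 90.8 J/K.

ΔS = 90.8 J/K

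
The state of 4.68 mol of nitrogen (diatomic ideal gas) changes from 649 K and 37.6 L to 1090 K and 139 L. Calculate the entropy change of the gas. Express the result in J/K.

ΔS = 101 J/K

Entropy is a state function: ΔS = nC_V ln(T₂/T₁) + nR ln(V₂/V₁), with C_V = 5R/2 = 20.79 J mol⁻¹ K⁻¹ for a diatomic ideal gas.
ΔS = 4.68 × [20.79 × ln(1090/649) + 8.314 × ln(139/37.6)] = 101 J/K.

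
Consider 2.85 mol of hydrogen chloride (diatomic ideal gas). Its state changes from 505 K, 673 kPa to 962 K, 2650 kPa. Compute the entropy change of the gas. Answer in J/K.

ΔS = nC_p ln(T₂/T₁) − nR ln(P₂/P₁), with C_p = 7R/2 = 29.1 J mol⁻¹ K⁻¹ for a diatomic ideal gas.
ΔS = 2.85 × [29.1 × ln(962/505) − 8.314 × ln(2650/673)] = 21 J/K.

ΔS = 21 J/K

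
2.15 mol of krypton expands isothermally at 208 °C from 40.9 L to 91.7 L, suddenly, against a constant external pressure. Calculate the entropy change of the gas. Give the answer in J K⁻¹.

Entropy is a state function, so ΔS_gas depends only on the end states.
For an isothermal ideal gas ΔS_gas = nR ln(V₂/V₁) = 2.15 × 8.314 × ln(91.7/40.9) = 14.4 J/K.

ΔS_gas = 14.4 J/K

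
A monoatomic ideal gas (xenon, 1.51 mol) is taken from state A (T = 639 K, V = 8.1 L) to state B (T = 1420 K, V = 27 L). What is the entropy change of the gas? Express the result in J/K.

ΔS = 30.2 J/K

Entropy is a state function: ΔS = nC_V ln(T₂/T₁) + nR ln(V₂/V₁), with C_V = 3R/2 = 12.47 J mol⁻¹ K⁻¹ for a monoatomic ideal gas.
ΔS = 1.51 × [12.47 × ln(1420/639) + 8.314 × ln(27/8.1)] = 30.2 J/K.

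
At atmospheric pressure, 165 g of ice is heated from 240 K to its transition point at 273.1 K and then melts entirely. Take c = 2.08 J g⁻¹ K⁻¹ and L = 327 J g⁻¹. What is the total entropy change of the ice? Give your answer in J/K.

Warming step: ΔS₁ = m c ln(T_tr/T_i) = 165 × 2.08 × ln(273.1/240) = 44.34 J/K.
Phase change: ΔS₂ = +mL/T_tr = 165 × 327 / 273.1 = 197.6 J/K.
ΔS_total = (44.34) + (197.6) = 242 J/K.

ΔS = 242 J/K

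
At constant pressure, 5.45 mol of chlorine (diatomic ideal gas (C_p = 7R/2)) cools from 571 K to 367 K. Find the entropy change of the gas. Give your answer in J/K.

ΔS = -70.1 J/K

At constant pressure, ΔS = nC_p ln(T₂/T₁) with C_p = 7R/2 = 29.1 J mol⁻¹ K⁻¹.
ΔS = 5.45 × 29.1 × ln(367/571) = -70.1 J/K.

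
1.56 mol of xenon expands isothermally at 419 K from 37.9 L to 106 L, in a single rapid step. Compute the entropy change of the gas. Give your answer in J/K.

Entropy is a state function, so ΔS_gas depends only on the end states.
For an isothermal ideal gas ΔS_gas = nR ln(V₂/V₁) = 1.56 × 8.314 × ln(106/37.9) = 13.3 J/K.

ΔS_gas = 13.3 J/K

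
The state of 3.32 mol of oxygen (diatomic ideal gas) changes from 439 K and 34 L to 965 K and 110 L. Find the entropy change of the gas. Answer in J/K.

Entropy is a state function: ΔS = nC_V ln(T₂/T₁) + nR ln(V₂/V₁), with C_V = 5R/2 = 20.79 J mol⁻¹ K⁻¹ for a diatomic ideal gas.
ΔS = 3.32 × [20.79 × ln(965/439) + 8.314 × ln(110/34)] = 86.8 J/K.

ΔS = 86.8 J/K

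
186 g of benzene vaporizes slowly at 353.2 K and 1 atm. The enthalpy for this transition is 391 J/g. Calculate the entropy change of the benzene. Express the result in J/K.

ΔS = 206 J/K

Heat absorbed by the substance: Q = mL = 186 × 391 = 72726 J.
At constant T, ΔS = Q_rev/T = 72726 / 353.2 = 206 J/K.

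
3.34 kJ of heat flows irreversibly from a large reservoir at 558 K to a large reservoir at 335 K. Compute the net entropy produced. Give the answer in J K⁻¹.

ΔS_hot = −Q/T_H = −3340/558 = -5.986 J/K and ΔS_cold = +Q/T_C = 3340/335 = 9.97 J/K.
ΔS_total = -5.986 + 9.97 = 3.98 J/K, positive as the second law requires.

ΔS_total = 3.98 J/K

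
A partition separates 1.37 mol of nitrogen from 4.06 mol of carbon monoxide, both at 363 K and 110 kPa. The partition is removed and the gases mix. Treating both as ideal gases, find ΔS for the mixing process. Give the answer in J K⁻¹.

ΔS_mix = 25.5 J/K

Mole fractions: x_A = 1.37/5.43 = 0.252, x_B = 0.748.
ΔS_mix = −R(n_A ln x_A + n_B ln x_B) = −8.314 × (1.37 ln 0.252 + 4.06 ln 0.748) = 25.5 J/K.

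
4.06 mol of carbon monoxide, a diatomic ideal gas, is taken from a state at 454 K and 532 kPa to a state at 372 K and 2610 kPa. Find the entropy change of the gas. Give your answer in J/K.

ΔS = nC_p ln(T₂/T₁) − nR ln(P₂/P₁), with C_p = 7R/2 = 29.1 J mol⁻¹ K⁻¹ for a diatomic ideal gas.
ΔS = 4.06 × [29.1 × ln(372/454) − 8.314 × ln(2610/532)] = -77.2 J/K.

ΔS = -77.2 J/K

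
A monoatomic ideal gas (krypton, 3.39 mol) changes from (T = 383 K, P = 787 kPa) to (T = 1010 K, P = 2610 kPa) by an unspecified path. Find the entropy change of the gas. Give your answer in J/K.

ΔS = 34.5 J/K

ΔS = nC_p ln(T₂/T₁) − nR ln(P₂/P₁), with C_p = 5R/2 = 20.79 J mol⁻¹ K⁻¹ for a monoatomic ideal gas.
ΔS = 3.39 × [20.79 × ln(1010/383) − 8.314 × ln(2610/787)] = 34.5 J/K.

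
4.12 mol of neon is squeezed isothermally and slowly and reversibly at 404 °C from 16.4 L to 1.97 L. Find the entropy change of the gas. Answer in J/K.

For an isothermal ideal gas ΔS_gas = nR ln(V₂/V₁) = 4.12 × 8.314 × ln(1.97/16.4) = -72.6 J/K.

ΔS_gas = -72.6 J/K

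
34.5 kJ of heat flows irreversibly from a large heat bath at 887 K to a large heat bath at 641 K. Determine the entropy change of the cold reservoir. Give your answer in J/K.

ΔS_cold = 53.8 J/K

The cold reservoir gains heat Q, so ΔS_cold = +Q/T_C = 34500/641 = 53.8 J/K.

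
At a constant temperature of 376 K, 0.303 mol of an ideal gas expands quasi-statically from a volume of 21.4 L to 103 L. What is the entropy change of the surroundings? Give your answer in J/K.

ΔS_surr = -3.96 J/K

For an isothermal ideal gas ΔS_gas = nR ln(V₂/V₁) = 0.303 × 8.314 × ln(103/21.4) = 3.96 J/K.
The process is reversible, so ΔS_surr = −ΔS_gas = -3.96 J/K and ΔS_universe = 0.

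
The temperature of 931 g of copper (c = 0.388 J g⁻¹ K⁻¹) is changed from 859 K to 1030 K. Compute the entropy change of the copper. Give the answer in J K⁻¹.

ΔS = 65.6 J/K

ΔS = ∫dQ_rev/T = m c ln(T₂/T₁) = 931 × 0.388 × ln(1030/859) = 65.6 J/K.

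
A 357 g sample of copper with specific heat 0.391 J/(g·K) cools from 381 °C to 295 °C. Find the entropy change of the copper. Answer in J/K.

ΔS = -19.7 J/K

In kelvin: T₁ = 654.15 K, T₂ = 568.15 K. ΔS = ∫dQ_rev/T = m c ln(T₂/T₁) = 357 × 0.391 × ln(568.15/654.15) = -19.7 J/K.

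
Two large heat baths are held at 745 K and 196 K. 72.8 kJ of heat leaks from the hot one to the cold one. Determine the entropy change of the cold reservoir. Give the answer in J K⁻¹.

ΔS_cold = 371 J/K

The cold reservoir gains heat Q, so ΔS_cold = +Q/T_C = 72800/196 = 371 J/K.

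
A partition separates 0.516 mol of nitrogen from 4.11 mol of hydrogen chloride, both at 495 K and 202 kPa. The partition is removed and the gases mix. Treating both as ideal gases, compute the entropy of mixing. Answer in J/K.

ΔS_mix = 13.5 J/K

Mole fractions: x_A = 0.516/4.63 = 0.112, x_B = 0.888.
ΔS_mix = −R(n_A ln x_A + n_B ln x_B) = −8.314 × (0.516 ln 0.112 + 4.11 ln 0.888) = 13.5 J/K.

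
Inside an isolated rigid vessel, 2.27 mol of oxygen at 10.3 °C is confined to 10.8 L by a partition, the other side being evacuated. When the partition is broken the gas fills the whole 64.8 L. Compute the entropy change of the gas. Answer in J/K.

For an ideal gas in free expansion Q = 0 and W = 0, so T is unchanged.
Entropy is a state function; using a reversible isothermal path, ΔS_gas = nR ln(V₂/V₁) = 2.27 × 8.314 × ln(64.8/10.8) = 33.8 J/K.

ΔS_gas = 33.8 J/K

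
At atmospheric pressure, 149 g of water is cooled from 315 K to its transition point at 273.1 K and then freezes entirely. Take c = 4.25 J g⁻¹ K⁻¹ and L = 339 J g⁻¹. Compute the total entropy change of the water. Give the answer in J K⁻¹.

Cooling step: ΔS₁ = m c ln(T_tr/T_i) = 149 × 4.25 × ln(273.1/315) = -90.39 J/K.
Phase change: ΔS₂ = −mL/T_tr = −149 × 339 / 273.1 = -185 J/K.
ΔS_total = (-90.39) + (-185) = -275 J/K.

ΔS = -275 J/K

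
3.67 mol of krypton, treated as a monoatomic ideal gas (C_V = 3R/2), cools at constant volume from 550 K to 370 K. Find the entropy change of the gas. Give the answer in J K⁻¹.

ΔS = -18.1 J/K

At constant volume, ΔS = nC_V ln(T₂/T₁) with C_V = 3R/2 = 12.47 J mol⁻¹ K⁻¹.
ΔS = 3.67 × 12.47 × ln(370/550) = -18.1 J/K.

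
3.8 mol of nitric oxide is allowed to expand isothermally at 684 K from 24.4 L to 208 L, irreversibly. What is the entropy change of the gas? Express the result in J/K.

Entropy is a state function, so ΔS_gas depends only on the end states.
For an isothermal ideal gas ΔS_gas = nR ln(V₂/V₁) = 3.8 × 8.314 × ln(208/24.4) = 67.7 J/K.

ΔS_gas = 67.7 J/K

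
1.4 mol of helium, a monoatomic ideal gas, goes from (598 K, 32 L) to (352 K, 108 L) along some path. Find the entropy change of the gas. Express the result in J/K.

Entropy is a state function: ΔS = nC_V ln(T₂/T₁) + nR ln(V₂/V₁), with C_V = 3R/2 = 12.47 J mol⁻¹ K⁻¹ for a monoatomic ideal gas.
ΔS = 1.4 × [12.47 × ln(352/598) + 8.314 × ln(108/32)] = 4.91 J/K.

ΔS = 4.91 J/K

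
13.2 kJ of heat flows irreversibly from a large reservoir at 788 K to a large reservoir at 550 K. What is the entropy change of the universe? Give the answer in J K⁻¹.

ΔS_total = 7.25 J/K

ΔS_hot = −Q/T_H = −13200/788 = -16.75 J/K and ΔS_cold = +Q/T_C = 13200/550 = 24 J/K.
ΔS_total = -16.75 + 24 = 7.25 J/K, positive as the second law requires.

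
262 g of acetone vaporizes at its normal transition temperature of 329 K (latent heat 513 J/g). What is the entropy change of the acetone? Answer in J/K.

ΔS = 409 J/K

Heat absorbed by the substance: Q = mL = 262 × 513 = 134406 J.
At constant T, ΔS = Q_rev/T = 134406 / 329 = 409 J/K.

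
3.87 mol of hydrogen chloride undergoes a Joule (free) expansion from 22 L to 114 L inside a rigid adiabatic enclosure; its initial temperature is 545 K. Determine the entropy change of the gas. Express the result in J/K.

ΔS_gas = 52.9 J/K

No heat is exchanged and no work is done, so the ideal-gas temperature stays constant.
Entropy is a state function; using a reversible isothermal path, ΔS_gas = nR ln(V₂/V₁) = 3.87 × 8.314 × ln(114/22) = 52.9 J/K.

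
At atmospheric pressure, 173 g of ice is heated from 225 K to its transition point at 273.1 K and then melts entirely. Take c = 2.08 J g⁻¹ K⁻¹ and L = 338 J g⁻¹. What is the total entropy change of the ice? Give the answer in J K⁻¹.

ΔS = 284 J/K

Warming step: ΔS₁ = m c ln(T_tr/T_i) = 173 × 2.08 × ln(273.1/225) = 69.71 J/K.
Phase change: ΔS₂ = +mL/T_tr = 173 × 338 / 273.1 = 214.1 J/K.
ΔS_total = (69.71) + (214.1) = 284 J/K.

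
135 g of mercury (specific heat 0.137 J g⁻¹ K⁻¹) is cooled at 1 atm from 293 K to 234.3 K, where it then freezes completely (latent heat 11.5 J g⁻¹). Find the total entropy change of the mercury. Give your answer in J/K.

ΔS = -10.8 J/K

Cooling step: ΔS₁ = m c ln(T_tr/T_i) = 135 × 0.137 × ln(234.3/293) = -4.135 J/K.
Phase change: ΔS₂ = −mL/T_tr = −135 × 11.5 / 234.3 = -6.626 J/K.
ΔS_total = (-4.135) + (-6.626) = -10.8 J/K.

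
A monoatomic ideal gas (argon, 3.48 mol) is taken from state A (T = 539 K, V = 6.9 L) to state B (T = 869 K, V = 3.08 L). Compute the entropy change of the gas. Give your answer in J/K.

Entropy is a state function: ΔS = nC_V ln(T₂/T₁) + nR ln(V₂/V₁), with C_V = 3R/2 = 12.47 J mol⁻¹ K⁻¹ for a monoatomic ideal gas.
ΔS = 3.48 × [12.47 × ln(869/539) + 8.314 × ln(3.08/6.9)] = -2.61 J/K.

ΔS = -2.61 J/K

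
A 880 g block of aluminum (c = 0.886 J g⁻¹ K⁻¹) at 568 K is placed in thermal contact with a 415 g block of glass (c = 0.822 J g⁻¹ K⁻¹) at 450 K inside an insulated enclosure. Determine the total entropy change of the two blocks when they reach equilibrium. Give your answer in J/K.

ΔS_total = 6.23 J/K

Energy balance: T_f = (m₁c₁T₁ + m₂c₂T₂)/(m₁c₁ + m₂c₂) = 532.09 K.
ΔS₁ = m₁c₁ ln(T_f/T₁) = 779.68 × ln(532.09/568) = -50.93 J/K.
ΔS₂ = m₂c₂ ln(T_f/T₂) = 341.13 × ln(532.09/450) = 57.16 J/K.
ΔS_total = -50.93 + 57.16 = 6.23 J/K.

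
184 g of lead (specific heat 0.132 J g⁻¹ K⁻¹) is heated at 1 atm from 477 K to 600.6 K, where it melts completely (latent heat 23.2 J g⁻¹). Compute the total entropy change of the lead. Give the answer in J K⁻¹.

ΔS = 12.7 J/K

Warming step: ΔS₁ = m c ln(T_tr/T_i) = 184 × 0.132 × ln(600.6/477) = 5.596 J/K.
Phase change: ΔS₂ = +mL/T_tr = 184 × 23.2 / 600.6 = 7.108 J/K.
ΔS_total = (5.596) + (7.108) = 12.7 J/K.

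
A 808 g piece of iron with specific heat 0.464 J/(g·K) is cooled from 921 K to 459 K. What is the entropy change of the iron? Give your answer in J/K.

ΔS = -261 J/K

ΔS = ∫dQ_rev/T = m c ln(T₂/T₁) = 808 × 0.464 × ln(459/921) = -261 J/K.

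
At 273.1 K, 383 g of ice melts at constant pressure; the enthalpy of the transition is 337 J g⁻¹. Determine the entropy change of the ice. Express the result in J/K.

Heat absorbed by the substance: Q = mL = 383 × 337 = 129071 J.
At constant T, ΔS = Q_rev/T = 129071 / 273.1 = 473 J/K.

ΔS = 473 J/K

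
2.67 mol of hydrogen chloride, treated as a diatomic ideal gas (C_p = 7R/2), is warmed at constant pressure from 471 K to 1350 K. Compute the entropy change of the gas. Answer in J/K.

ΔS = 81.8 J/K

At constant pressure, ΔS = nC_p ln(T₂/T₁) with C_p = 7R/2 = 29.1 J mol⁻¹ K⁻¹.
ΔS = 2.67 × 29.1 × ln(1350/471) = 81.8 J/K.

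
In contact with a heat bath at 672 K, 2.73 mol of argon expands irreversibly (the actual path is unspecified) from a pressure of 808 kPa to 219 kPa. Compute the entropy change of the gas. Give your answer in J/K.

Entropy is a state function, so ΔS_gas depends only on the end states.
For an isothermal ideal gas ΔS_gas = nR ln(P₁/P₂) = 2.73 × 8.314 × ln(808/219) = 29.6 J/K.

ΔS_gas = 29.6 J/K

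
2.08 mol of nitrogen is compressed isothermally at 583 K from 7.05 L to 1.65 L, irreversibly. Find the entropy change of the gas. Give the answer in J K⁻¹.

Entropy is a state function, so ΔS_gas depends only on the end states.
For an isothermal ideal gas ΔS_gas = nR ln(V₂/V₁) = 2.08 × 8.314 × ln(1.65/7.05) = -25.1 J/K.

ΔS_gas = -25.1 J/K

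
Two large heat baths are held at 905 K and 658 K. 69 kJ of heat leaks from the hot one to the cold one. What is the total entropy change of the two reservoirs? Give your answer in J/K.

ΔS_total = 28.6 J/K

ΔS_hot = −Q/T_H = −69000/905 = -76.243 J/K and ΔS_cold = +Q/T_C = 69000/658 = 104.86 J/K.
ΔS_total = -76.243 + 104.86 = 28.6 J/K, positive as the second law requires.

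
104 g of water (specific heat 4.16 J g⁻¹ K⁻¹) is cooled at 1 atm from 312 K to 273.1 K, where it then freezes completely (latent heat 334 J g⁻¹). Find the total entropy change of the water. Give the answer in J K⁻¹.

ΔS = -185 J/K

Cooling step: ΔS₁ = m c ln(T_tr/T_i) = 104 × 4.16 × ln(273.1/312) = -57.61 J/K.
Phase change: ΔS₂ = −mL/T_tr = −104 × 334 / 273.1 = -127.2 J/K.
ΔS_total = (-57.61) + (-127.2) = -185 J/K.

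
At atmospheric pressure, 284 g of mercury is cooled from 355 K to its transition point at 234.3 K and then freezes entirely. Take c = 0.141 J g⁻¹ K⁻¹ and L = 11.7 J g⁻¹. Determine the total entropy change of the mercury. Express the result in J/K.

Cooling step: ΔS₁ = m c ln(T_tr/T_i) = 284 × 0.141 × ln(234.3/355) = -16.64 J/K.
Phase change: ΔS₂ = −mL/T_tr = −284 × 11.7 / 234.3 = -14.18 J/K.
ΔS_total = (-16.64) + (-14.18) = -30.8 J/K.

ΔS = -30.8 J/K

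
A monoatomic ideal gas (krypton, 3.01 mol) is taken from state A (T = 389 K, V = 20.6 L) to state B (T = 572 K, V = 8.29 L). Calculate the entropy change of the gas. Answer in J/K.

Entropy is a state function: ΔS = nC_V ln(T₂/T₁) + nR ln(V₂/V₁), with C_V = 3R/2 = 12.47 J mol⁻¹ K⁻¹ for a monoatomic ideal gas.
ΔS = 3.01 × [12.47 × ln(572/389) + 8.314 × ln(8.29/20.6)] = -8.31 J/K.

ΔS = -8.31 J/K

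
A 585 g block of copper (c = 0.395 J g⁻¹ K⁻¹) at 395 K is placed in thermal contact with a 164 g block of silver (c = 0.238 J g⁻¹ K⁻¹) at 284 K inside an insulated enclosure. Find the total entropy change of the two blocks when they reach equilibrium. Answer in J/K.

Energy balance: T_f = (m₁c₁T₁ + m₂c₂T₂)/(m₁c₁ + m₂c₂) = 378.96 K.
ΔS₁ = m₁c₁ ln(T_f/T₁) = 231.075 × ln(378.96/395) = -9.579 J/K.
ΔS₂ = m₂c₂ ln(T_f/T₂) = 39.032 × ln(378.96/284) = 11.26 J/K.
ΔS_total = -9.579 + 11.26 = 1.68 J/K.

ΔS_total = 1.68 J/K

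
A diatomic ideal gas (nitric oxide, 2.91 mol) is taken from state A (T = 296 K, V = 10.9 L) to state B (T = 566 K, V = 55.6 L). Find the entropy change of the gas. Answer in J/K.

Entropy is a state function: ΔS = nC_V ln(T₂/T₁) + nR ln(V₂/V₁), with C_V = 5R/2 = 20.79 J mol⁻¹ K⁻¹ for a diatomic ideal gas.
ΔS = 2.91 × [20.79 × ln(566/296) + 8.314 × ln(55.6/10.9)] = 78.6 J/K.

ΔS = 78.6 J/K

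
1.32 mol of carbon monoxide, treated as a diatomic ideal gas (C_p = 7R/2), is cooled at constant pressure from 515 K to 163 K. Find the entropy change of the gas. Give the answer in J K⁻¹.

At constant pressure, ΔS = nC_p ln(T₂/T₁) with C_p = 7R/2 = 29.1 J mol⁻¹ K⁻¹.
ΔS = 1.32 × 29.1 × ln(163/515) = -44.2 J/K.

ΔS = -44.2 J/K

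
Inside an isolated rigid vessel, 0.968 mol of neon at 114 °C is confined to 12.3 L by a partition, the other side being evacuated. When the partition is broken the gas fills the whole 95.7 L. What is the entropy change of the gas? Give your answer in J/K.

For an ideal gas in free expansion Q = 0 and W = 0, so T is unchanged.
Entropy is a state function; using a reversible isothermal path, ΔS_gas = nR ln(V₂/V₁) = 0.968 × 8.314 × ln(95.7/12.3) = 16.5 J/K.

ΔS_gas = 16.5 J/K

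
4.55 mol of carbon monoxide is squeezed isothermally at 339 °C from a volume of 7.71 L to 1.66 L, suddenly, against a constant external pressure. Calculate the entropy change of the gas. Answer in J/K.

ΔS_gas = -58.1 J/K

Entropy is a state function, so ΔS_gas depends only on the end states.
For an isothermal ideal gas ΔS_gas = nR ln(V₂/V₁) = 4.55 × 8.314 × ln(1.66/7.71) = -58.1 J/K.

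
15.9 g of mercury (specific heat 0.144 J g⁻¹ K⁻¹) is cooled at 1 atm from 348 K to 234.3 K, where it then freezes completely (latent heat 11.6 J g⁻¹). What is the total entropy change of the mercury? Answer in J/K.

ΔS = -1.69 J/K

Cooling step: ΔS₁ = m c ln(T_tr/T_i) = 15.9 × 0.144 × ln(234.3/348) = -0.9058 J/K.
Phase change: ΔS₂ = −mL/T_tr = −15.9 × 11.6 / 234.3 = -0.7872 J/K.
ΔS_total = (-0.9058) + (-0.7872) = -1.69 J/K.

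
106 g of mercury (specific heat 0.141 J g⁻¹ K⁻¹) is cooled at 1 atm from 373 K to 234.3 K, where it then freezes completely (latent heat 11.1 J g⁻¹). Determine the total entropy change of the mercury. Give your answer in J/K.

ΔS = -12 J/K

Cooling step: ΔS₁ = m c ln(T_tr/T_i) = 106 × 0.141 × ln(234.3/373) = -6.95 J/K.
Phase change: ΔS₂ = −mL/T_tr = −106 × 11.1 / 234.3 = -5.022 J/K.
ΔS_total = (-6.95) + (-5.022) = -12 J/K.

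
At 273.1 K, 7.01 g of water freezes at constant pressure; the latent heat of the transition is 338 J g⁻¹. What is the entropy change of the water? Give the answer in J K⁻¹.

ΔS = -8.68 J/K

Heat released by the substance: Q = −mL = −7.01 × 338 = −2369.38 J.
At constant T, ΔS = Q_rev/T = −2369.38 / 273.1 = -8.68 J/K.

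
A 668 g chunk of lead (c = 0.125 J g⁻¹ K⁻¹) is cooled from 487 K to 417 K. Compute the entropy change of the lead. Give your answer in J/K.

ΔS = ∫dQ_rev/T = m c ln(T₂/T₁) = 668 × 0.125 × ln(417/487) = -13 J/K.

ΔS = -13 J/K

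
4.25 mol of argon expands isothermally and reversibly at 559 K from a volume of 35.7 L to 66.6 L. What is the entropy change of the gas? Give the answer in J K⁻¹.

ΔS_gas = 22 J/K

For an isothermal ideal gas ΔS_gas = nR ln(V₂/V₁) = 4.25 × 8.314 × ln(66.6/35.7) = 22 J/K.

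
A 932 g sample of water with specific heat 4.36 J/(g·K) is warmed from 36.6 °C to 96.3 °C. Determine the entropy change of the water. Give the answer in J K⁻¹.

In kelvin: T₁ = 309.75 K, T₂ = 369.45 K. ΔS = ∫dQ_rev/T = m c ln(T₂/T₁) = 932 × 4.36 × ln(369.45/309.75) = 716 J/K.

ΔS = 716 J/K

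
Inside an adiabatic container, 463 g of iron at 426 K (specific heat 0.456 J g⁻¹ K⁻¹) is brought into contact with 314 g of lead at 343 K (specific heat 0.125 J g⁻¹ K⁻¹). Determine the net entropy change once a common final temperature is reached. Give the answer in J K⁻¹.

Energy balance: T_f = (m₁c₁T₁ + m₂c₂T₂)/(m₁c₁ + m₂c₂) = 412.99 K.
ΔS₁ = m₁c₁ ln(T_f/T₁) = 211.128 × ln(412.99/426) = -6.549 J/K.
ΔS₂ = m₂c₂ ln(T_f/T₂) = 39.25 × ln(412.99/343) = 7.288 J/K.
ΔS_total = -6.549 + 7.288 = 0.739 J/K.

ΔS_total = 0.739 J/K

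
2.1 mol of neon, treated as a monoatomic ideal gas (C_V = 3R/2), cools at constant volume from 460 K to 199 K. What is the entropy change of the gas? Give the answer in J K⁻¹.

ΔS = -21.9 J/K

At constant volume, ΔS = nC_V ln(T₂/T₁) with C_V = 3R/2 = 12.47 J mol⁻¹ K⁻¹.
ΔS = 2.1 × 12.47 × ln(199/460) = -21.9 J/K.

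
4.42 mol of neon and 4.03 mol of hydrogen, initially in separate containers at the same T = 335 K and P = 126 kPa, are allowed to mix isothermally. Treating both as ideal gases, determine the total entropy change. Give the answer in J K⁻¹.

Mole fractions: x_A = 4.42/8.45 = 0.523, x_B = 0.477.
ΔS_mix = −R(n_A ln x_A + n_B ln x_B) = −8.314 × (4.42 ln 0.523 + 4.03 ln 0.477) = 48.6 J/K.

ΔS_mix = 48.6 J/K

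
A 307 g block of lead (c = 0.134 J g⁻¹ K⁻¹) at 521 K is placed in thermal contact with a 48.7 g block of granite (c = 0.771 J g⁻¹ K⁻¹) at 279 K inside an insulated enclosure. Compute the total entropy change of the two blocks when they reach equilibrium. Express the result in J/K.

ΔS_total = 3.73 J/K

Energy balance: T_f = (m₁c₁T₁ + m₂c₂T₂)/(m₁c₁ + m₂c₂) = 405.52 K.
ΔS₁ = m₁c₁ ln(T_f/T₁) = 41.138 × ln(405.52/521) = -10.31 J/K.
ΔS₂ = m₂c₂ ln(T_f/T₂) = 37.5477 × ln(405.52/279) = 14.04 J/K.
ΔS_total = -10.31 + 14.04 = 3.73 J/K.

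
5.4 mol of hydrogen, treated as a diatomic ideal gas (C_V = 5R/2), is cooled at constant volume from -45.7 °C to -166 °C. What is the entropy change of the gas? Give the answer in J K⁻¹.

In kelvin: T₁ = 227.45 K, T₂ = 107.15 K. At constant volume, ΔS = nC_V ln(T₂/T₁) with C_V = 5R/2 = 20.79 J mol⁻¹ K⁻¹.
ΔS = 5.4 × 20.79 × ln(107.15/227.45) = -84.5 J/K.

ΔS = -84.5 J/K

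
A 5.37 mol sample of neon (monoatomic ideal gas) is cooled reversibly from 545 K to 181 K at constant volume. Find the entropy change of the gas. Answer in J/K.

At constant volume, ΔS = nC_V ln(T₂/T₁) with C_V = 3R/2 = 12.47 J mol⁻¹ K⁻¹.
ΔS = 5.37 × 12.47 × ln(181/545) = -73.8 J/K.

ΔS = -73.8 J/K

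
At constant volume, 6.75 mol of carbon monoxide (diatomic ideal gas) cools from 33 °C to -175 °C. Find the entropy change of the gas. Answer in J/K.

In kelvin: T₁ = 306.15 K, T₂ = 98.15 K. At constant volume, ΔS = nC_V ln(T₂/T₁) with C_V = 5R/2 = 20.79 J mol⁻¹ K⁻¹.
ΔS = 6.75 × 20.79 × ln(98.15/306.15) = -160 J/K.

ΔS = -160 J/K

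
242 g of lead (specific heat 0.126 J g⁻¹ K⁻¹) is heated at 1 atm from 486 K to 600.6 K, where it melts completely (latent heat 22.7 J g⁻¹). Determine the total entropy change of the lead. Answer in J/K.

ΔS = 15.6 J/K

Warming step: ΔS₁ = m c ln(T_tr/T_i) = 242 × 0.126 × ln(600.6/486) = 6.456 J/K.
Phase change: ΔS₂ = +mL/T_tr = 242 × 22.7 / 600.6 = 9.147 J/K.
ΔS_total = (6.456) + (9.147) = 15.6 J/K.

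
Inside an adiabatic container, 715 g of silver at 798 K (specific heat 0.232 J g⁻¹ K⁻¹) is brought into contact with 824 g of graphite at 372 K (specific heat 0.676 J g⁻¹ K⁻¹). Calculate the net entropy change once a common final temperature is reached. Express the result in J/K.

Energy balance: T_f = (m₁c₁T₁ + m₂c₂T₂)/(m₁c₁ + m₂c₂) = 469.75 K.
ΔS₁ = m₁c₁ ln(T_f/T₁) = 165.88 × ln(469.75/798) = -87.9 J/K.
ΔS₂ = m₂c₂ ln(T_f/T₂) = 557.024 × ln(469.75/372) = 130 J/K.
ΔS_total = -87.9 + 130 = 42.1 J/K.

ΔS_total = 42.1 J/K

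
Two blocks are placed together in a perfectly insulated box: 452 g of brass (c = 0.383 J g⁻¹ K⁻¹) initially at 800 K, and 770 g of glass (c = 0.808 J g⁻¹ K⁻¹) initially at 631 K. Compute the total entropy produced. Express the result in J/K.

ΔS_total = 3.98 J/K

Energy balance: T_f = (m₁c₁T₁ + m₂c₂T₂)/(m₁c₁ + m₂c₂) = 667.79 K.
ΔS₁ = m₁c₁ ln(T_f/T₁) = 173.116 × ln(667.79/800) = -31.27 J/K.
ΔS₂ = m₂c₂ ln(T_f/T₂) = 622.16 × ln(667.79/631) = 35.25 J/K.
ΔS_total = -31.27 + 35.25 = 3.98 J/K.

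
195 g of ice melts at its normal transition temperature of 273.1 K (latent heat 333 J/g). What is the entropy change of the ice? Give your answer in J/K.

ΔS = 238 J/K

Heat absorbed by the substance: Q = mL = 195 × 333 = 64935 J.
At constant T, ΔS = Q_rev/T = 64935 / 273.1 = 238 J/K.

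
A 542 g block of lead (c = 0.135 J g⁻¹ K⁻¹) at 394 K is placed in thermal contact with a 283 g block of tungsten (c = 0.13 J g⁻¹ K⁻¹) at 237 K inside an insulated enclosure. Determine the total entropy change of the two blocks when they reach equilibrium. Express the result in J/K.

Energy balance: T_f = (m₁c₁T₁ + m₂c₂T₂)/(m₁c₁ + m₂c₂) = 341.47 K.
ΔS₁ = m₁c₁ ln(T_f/T₁) = 73.17 × ln(341.47/394) = -10.47 J/K.
ΔS₂ = m₂c₂ ln(T_f/T₂) = 36.79 × ln(341.47/237) = 13.44 J/K.
ΔS_total = -10.47 + 13.44 = 2.97 J/K.

ΔS_total = 2.97 J/K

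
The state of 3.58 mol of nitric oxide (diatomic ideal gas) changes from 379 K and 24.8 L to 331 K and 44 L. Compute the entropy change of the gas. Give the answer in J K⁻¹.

Entropy is a state function: ΔS = nC_V ln(T₂/T₁) + nR ln(V₂/V₁), with C_V = 5R/2 = 20.79 J mol⁻¹ K⁻¹ for a diatomic ideal gas.
ΔS = 3.58 × [20.79 × ln(331/379) + 8.314 × ln(44/24.8)] = 6.99 J/K.

ΔS = 6.99 J/K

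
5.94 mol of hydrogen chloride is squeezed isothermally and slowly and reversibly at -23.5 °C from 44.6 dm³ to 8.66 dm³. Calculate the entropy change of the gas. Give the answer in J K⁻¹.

For an isothermal ideal gas ΔS_gas = nR ln(V₂/V₁) = 5.94 × 8.314 × ln(8.66/44.6) = -80.9 J/K.

ΔS_gas = -80.9 J/K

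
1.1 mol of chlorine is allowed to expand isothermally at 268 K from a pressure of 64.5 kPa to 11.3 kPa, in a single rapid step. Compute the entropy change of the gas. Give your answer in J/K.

ΔS_gas = 15.9 J/K

Entropy is a state function, so ΔS_gas depends only on the end states.
For an isothermal ideal gas ΔS_gas = nR ln(P₁/P₂) = 1.1 × 8.314 × ln(64.5/11.3) = 15.9 J/K.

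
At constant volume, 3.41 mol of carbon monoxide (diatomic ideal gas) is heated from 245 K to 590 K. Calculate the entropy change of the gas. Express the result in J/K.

ΔS = 62.3 J/K

At constant volume, ΔS = nC_V ln(T₂/T₁) with C_V = 5R/2 = 20.79 J mol⁻¹ K⁻¹.
ΔS = 3.41 × 20.79 × ln(590/245) = 62.3 J/K.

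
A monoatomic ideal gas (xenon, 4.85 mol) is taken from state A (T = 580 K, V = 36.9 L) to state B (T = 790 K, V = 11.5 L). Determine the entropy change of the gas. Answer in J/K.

Entropy is a state function: ΔS = nC_V ln(T₂/T₁) + nR ln(V₂/V₁), with C_V = 3R/2 = 12.47 J mol⁻¹ K⁻¹ for a monoatomic ideal gas.
ΔS = 4.85 × [12.47 × ln(790/580) + 8.314 × ln(11.5/36.9)] = -28.3 J/K.

ΔS = -28.3 J/K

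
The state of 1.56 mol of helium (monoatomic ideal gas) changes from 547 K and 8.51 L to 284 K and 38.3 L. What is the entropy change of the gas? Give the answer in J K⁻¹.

Entropy is a state function: ΔS = nC_V ln(T₂/T₁) + nR ln(V₂/V₁), with C_V = 3R/2 = 12.47 J mol⁻¹ K⁻¹ for a monoatomic ideal gas.
ΔS = 1.56 × [12.47 × ln(284/547) + 8.314 × ln(38.3/8.51)] = 6.76 J/K.

ΔS = 6.76 J/K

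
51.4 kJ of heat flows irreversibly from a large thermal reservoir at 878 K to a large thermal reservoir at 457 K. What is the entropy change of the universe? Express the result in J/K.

ΔS_total = 53.9 J/K

ΔS_hot = −Q/T_H = −51400/878 = -58.542 J/K and ΔS_cold = +Q/T_C = 51400/457 = 112.47 J/K.
ΔS_total = -58.542 + 112.47 = 53.9 J/K, positive as the second law requires.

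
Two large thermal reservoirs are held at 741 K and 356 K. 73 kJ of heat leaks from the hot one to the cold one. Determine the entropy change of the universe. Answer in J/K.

ΔS_hot = −Q/T_H = −73000/741 = -98.52 J/K and ΔS_cold = +Q/T_C = 73000/356 = 205.1 J/K.
ΔS_total = -98.52 + 205.1 = 107 J/K, positive as the second law requires.

ΔS_total = 107 J/K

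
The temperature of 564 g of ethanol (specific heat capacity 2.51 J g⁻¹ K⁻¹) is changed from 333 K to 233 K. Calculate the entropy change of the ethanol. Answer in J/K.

ΔS = -506 J/K

ΔS = ∫dQ_rev/T = m c ln(T₂/T₁) = 564 × 2.51 × ln(233/333) = -506 J/K.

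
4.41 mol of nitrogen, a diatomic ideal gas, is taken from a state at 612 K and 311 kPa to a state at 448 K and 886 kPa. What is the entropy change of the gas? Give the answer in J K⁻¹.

ΔS = nC_p ln(T₂/T₁) − nR ln(P₂/P₁), with C_p = 7R/2 = 29.1 J mol⁻¹ K⁻¹ for a diatomic ideal gas.
ΔS = 4.41 × [29.1 × ln(448/612) − 8.314 × ln(886/311)] = -78.4 J/K.

ΔS = -78.4 J/K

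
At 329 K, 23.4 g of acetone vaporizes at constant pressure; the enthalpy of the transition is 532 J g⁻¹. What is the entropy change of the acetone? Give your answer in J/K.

Heat absorbed by the substance: Q = mL = 23.4 × 532 = 12448.8 J.
At constant T, ΔS = Q_rev/T = 12448.8 / 329 = 37.8 J/K.

ΔS = 37.8 J/K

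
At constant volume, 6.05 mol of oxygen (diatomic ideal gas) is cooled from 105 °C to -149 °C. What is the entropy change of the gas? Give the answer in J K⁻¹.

ΔS = -140 J/K

In kelvin: T₁ = 378.15 K, T₂ = 124.15 K. At constant volume, ΔS = nC_V ln(T₂/T₁) with C_V = 5R/2 = 20.79 J mol⁻¹ K⁻¹.
ΔS = 6.05 × 20.79 × ln(124.15/378.15) = -140 J/K.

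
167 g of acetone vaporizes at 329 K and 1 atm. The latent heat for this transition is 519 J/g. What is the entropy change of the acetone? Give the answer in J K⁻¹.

Heat absorbed by the substance: Q = mL = 167 × 519 = 86673 J.
At constant T, ΔS = Q_rev/T = 86673 / 329 = 263 J/K.

ΔS = 263 J/K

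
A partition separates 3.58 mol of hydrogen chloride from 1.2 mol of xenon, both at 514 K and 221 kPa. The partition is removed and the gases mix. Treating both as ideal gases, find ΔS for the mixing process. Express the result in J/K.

Mole fractions: x_A = 3.58/4.78 = 0.749, x_B = 0.251.
ΔS_mix = −R(n_A ln x_A + n_B ln x_B) = −8.314 × (3.58 ln 0.749 + 1.2 ln 0.251) = 22.4 J/K.

ΔS_mix = 22.4 J/K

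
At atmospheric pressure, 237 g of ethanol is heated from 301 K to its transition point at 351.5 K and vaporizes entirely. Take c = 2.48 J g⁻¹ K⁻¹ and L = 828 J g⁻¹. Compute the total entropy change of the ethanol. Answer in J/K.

ΔS = 649 J/K

Warming step: ΔS₁ = m c ln(T_tr/T_i) = 237 × 2.48 × ln(351.5/301) = 91.16 J/K.
Phase change: ΔS₂ = +mL/T_tr = 237 × 828 / 351.5 = 558.3 J/K.
ΔS_total = (91.16) + (558.3) = 649 J/K.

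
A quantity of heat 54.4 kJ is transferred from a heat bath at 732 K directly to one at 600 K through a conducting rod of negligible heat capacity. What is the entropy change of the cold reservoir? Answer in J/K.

The cold reservoir gains heat Q, so ΔS_cold = +Q/T_C = 54400/600 = 90.7 J/K.

ΔS_cold = 90.7 J/K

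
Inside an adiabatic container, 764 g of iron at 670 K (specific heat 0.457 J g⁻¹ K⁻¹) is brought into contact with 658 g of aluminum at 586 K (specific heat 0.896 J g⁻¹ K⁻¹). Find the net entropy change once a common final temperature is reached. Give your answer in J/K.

Energy balance: T_f = (m₁c₁T₁ + m₂c₂T₂)/(m₁c₁ + m₂c₂) = 617.24 K.
ΔS₁ = m₁c₁ ln(T_f/T₁) = 349.148 × ln(617.24/670) = -28.635 J/K.
ΔS₂ = m₂c₂ ln(T_f/T₂) = 589.568 × ln(617.24/586) = 30.624 J/K.
ΔS_total = -28.635 + 30.624 = 1.99 J/K.

ΔS_total = 1.99 J/K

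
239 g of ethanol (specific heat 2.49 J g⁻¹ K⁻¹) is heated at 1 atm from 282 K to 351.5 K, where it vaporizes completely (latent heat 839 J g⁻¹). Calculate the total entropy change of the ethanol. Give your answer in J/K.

Warming step: ΔS₁ = m c ln(T_tr/T_i) = 239 × 2.49 × ln(351.5/282) = 131.1 J/K.
Phase change: ΔS₂ = +mL/T_tr = 239 × 839 / 351.5 = 570.5 J/K.
ΔS_total = (131.1) + (570.5) = 702 J/K.

ΔS = 702 J/K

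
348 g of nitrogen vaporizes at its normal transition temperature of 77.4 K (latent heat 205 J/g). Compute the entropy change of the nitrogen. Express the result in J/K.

Heat absorbed by the substance: Q = mL = 348 × 205 = 71340 J.
At constant T, ΔS = Q_rev/T = 71340 / 77.4 = 922 J/K.

ΔS = 922 J/K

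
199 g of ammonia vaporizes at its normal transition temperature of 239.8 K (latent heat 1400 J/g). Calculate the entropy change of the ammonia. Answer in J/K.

ΔS = 1160 J/K

Heat absorbed by the substance: Q = mL = 199 × 1400 = 278600 J.
At constant T, ΔS = Q_rev/T = 278600 / 239.8 = 1160 J/K.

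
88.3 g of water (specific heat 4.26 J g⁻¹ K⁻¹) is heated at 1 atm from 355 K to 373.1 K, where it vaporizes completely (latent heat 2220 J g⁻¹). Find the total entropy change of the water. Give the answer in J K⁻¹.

Warming step: ΔS₁ = m c ln(T_tr/T_i) = 88.3 × 4.26 × ln(373.1/355) = 18.71 J/K.
Phase change: ΔS₂ = +mL/T_tr = 88.3 × 2220 / 373.1 = 525.4 J/K.
ΔS_total = (18.71) + (525.4) = 544 J/K.

ΔS = 544 J/K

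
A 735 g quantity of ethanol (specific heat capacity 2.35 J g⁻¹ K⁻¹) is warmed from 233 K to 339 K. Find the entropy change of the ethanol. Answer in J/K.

ΔS = ∫dQ_rev/T = m c ln(T₂/T₁) = 735 × 2.35 × ln(339/233) = 648 J/K.

ΔS = 648 J/K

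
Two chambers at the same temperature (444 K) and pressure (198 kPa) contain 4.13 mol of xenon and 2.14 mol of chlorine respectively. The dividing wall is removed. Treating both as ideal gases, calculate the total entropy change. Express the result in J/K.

Mole fractions: x_A = 4.13/6.27 = 0.659, x_B = 0.341.
ΔS_mix = −R(n_A ln x_A + n_B ln x_B) = −8.314 × (4.13 ln 0.659 + 2.14 ln 0.341) = 33.5 J/K.

ΔS_mix = 33.5 J/K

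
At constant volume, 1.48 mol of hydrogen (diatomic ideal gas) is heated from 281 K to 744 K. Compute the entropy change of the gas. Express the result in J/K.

At constant volume, ΔS = nC_V ln(T₂/T₁) with C_V = 5R/2 = 20.79 J mol⁻¹ K⁻¹.
ΔS = 1.48 × 20.79 × ln(744/281) = 30 J/K.

ΔS = 30 J/K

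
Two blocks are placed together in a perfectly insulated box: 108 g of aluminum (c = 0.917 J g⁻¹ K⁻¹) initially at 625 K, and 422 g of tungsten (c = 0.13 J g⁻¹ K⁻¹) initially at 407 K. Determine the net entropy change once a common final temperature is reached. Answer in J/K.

ΔS_total = 3.1 J/K

Energy balance: T_f = (m₁c₁T₁ + m₂c₂T₂)/(m₁c₁ + m₂c₂) = 547.29 K.
ΔS₁ = m₁c₁ ln(T_f/T₁) = 99.036 × ln(547.29/625) = -13.15 J/K.
ΔS₂ = m₂c₂ ln(T_f/T₂) = 54.86 × ln(547.29/407) = 16.25 J/K.
ΔS_total = -13.15 + 16.25 = 3.1 J/K.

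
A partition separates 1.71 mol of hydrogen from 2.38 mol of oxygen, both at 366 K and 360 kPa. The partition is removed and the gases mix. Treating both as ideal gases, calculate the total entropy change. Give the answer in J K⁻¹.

ΔS_mix = 23.1 J/K

Mole fractions: x_A = 1.71/4.09 = 0.418, x_B = 0.582.
ΔS_mix = −R(n_A ln x_A + n_B ln x_B) = −8.314 × (1.71 ln 0.418 + 2.38 ln 0.582) = 23.1 J/K.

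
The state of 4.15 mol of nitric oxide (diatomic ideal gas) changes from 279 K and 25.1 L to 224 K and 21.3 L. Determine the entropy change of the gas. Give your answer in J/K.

Entropy is a state function: ΔS = nC_V ln(T₂/T₁) + nR ln(V₂/V₁), with C_V = 5R/2 = 20.79 J mol⁻¹ K⁻¹ for a diatomic ideal gas.
ΔS = 4.15 × [20.79 × ln(224/279) + 8.314 × ln(21.3/25.1)] = -24.6 J/K.

ΔS = -24.6 J/K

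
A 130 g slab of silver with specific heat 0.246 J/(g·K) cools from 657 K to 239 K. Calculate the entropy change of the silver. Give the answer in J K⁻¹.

ΔS = -32.3 J/K

ΔS = ∫dQ_rev/T = m c ln(T₂/T₁) = 130 × 0.246 × ln(239/657) = -32.3 J/K.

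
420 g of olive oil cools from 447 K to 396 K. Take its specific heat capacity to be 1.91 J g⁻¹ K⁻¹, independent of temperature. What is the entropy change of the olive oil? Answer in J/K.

ΔS = -97.2 J/K

ΔS = ∫dQ_rev/T = m c ln(T₂/T₁) = 420 × 1.91 × ln(396/447) = -97.2 J/K.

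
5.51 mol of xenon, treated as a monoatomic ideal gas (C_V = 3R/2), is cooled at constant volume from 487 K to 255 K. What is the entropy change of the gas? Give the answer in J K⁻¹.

At constant volume, ΔS = nC_V ln(T₂/T₁) with C_V = 3R/2 = 12.47 J mol⁻¹ K⁻¹.
ΔS = 5.51 × 12.47 × ln(255/487) = -44.5 J/K.

ΔS = -44.5 J/K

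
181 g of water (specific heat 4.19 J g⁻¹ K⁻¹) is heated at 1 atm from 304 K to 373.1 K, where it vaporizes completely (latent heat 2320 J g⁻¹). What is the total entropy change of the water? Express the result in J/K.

Warming step: ΔS₁ = m c ln(T_tr/T_i) = 181 × 4.19 × ln(373.1/304) = 155.3 J/K.
Phase change: ΔS₂ = +mL/T_tr = 181 × 2320 / 373.1 = 1125 J/K.
ΔS_total = (155.3) + (1125) = 1280 J/K.

ΔS = 1280 J/K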